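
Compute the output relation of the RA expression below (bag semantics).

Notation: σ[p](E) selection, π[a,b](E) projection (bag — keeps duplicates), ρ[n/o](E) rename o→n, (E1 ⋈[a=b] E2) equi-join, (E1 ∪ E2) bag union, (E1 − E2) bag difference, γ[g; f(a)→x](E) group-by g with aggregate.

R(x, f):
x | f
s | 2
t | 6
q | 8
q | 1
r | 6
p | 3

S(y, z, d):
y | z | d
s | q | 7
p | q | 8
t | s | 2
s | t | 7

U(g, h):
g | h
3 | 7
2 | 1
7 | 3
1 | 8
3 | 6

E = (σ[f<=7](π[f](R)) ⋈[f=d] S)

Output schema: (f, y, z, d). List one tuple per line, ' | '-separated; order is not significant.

Stepwise |·|:
  R → 6
  π[f](R) → 6
  σ[f<=7](π[f](R)) → 5
  S → 4
  (σ[f<=7](π[f](R)) ⋈[f=d] S) → 1

== RESULT ==
f | y | z | d
2 | t | s | 2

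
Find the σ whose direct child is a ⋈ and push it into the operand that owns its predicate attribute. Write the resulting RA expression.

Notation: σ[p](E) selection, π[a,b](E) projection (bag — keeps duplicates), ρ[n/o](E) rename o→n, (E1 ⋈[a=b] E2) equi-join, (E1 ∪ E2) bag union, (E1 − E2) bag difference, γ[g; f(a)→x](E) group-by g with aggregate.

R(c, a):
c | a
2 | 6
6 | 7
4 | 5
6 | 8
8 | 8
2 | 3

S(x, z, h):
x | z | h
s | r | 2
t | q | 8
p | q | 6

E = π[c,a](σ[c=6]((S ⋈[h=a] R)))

σ filters on c, owned by the right side.
E' = π[c,a]((S ⋈[h=a] σ[c=6](R)))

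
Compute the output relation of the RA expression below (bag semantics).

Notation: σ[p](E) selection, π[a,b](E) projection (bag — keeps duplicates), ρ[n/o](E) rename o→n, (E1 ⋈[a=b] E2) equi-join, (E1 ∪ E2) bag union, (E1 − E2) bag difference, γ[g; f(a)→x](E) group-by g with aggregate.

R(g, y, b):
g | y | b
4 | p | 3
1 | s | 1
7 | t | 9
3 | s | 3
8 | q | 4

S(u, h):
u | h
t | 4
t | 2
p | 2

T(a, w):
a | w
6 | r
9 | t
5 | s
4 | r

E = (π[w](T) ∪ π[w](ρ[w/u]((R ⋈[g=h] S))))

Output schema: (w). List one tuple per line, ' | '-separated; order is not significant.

Stepwise |·|:
  T → 4
  π[w](T) → 4
  R → 5
  S → 3
  (R ⋈[g=h] S) → 1
  ρ[w/u]((R ⋈[g=h] S)) → 1
  π[w](ρ[w/u]((R ⋈[g=h] S))) → 1
  (π[w](T) ∪ π[w](ρ[w/u]((R ⋈[g=h] S)))) → 5

== RESULT ==
w
r
r
s
t
t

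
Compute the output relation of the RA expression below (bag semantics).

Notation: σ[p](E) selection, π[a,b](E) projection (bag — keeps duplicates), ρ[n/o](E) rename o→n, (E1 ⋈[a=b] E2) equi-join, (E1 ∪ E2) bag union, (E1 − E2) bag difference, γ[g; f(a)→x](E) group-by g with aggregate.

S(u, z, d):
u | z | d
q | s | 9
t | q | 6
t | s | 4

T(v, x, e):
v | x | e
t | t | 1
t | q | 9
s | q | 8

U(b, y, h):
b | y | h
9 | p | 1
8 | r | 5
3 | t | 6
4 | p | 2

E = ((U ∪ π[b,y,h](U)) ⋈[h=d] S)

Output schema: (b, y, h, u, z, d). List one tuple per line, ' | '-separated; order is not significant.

Subexpression sizes:
  U → 4
  U → 4
  π[b,y,h](U) → 4
  (U ∪ π[b,y,h](U)) → 8
  S → 3
  ((U ∪ π[b,y,h](U)) ⋈[h=d] S) → 2

== RESULT ==
b | y | h | u | z | d
3 | t | 6 | t | q | 6
3 | t | 6 | t | q | 6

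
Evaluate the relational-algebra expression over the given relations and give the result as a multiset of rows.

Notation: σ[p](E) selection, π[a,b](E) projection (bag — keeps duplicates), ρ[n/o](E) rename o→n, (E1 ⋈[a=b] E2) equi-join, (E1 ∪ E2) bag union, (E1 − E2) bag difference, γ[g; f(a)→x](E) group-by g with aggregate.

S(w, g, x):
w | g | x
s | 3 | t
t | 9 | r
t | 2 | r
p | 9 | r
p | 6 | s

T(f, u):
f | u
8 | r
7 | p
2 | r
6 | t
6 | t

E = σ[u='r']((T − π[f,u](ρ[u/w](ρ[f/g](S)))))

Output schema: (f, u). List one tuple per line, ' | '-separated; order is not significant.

Stepwise |·|:
  T → 5
  S → 5
  ρ[f/g](S) → 5
  ρ[u/w](ρ[f/g](S)) → 5
  π[f,u](ρ[u/w](ρ[f/g](S))) → 5
  (T − π[f,u](ρ[u/w](ρ[f/g](S)))) → 5
  σ[u='r']((T − π[f,u](ρ[u/w](ρ[f/g](S))))) → 2

== RESULT ==
f | u
2 | r
8 | r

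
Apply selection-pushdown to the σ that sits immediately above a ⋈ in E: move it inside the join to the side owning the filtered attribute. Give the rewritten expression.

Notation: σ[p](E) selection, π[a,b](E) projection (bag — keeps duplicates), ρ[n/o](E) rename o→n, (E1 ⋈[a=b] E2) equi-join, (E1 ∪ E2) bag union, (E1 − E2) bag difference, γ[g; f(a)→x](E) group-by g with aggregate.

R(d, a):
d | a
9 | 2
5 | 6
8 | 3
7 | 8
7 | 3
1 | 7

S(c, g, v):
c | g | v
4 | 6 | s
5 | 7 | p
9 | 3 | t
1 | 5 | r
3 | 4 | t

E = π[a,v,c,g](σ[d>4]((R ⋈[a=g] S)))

σ filters on d, owned by the left side.
E' = π[a,v,c,g]((σ[d>4](R) ⋈[a=g] S))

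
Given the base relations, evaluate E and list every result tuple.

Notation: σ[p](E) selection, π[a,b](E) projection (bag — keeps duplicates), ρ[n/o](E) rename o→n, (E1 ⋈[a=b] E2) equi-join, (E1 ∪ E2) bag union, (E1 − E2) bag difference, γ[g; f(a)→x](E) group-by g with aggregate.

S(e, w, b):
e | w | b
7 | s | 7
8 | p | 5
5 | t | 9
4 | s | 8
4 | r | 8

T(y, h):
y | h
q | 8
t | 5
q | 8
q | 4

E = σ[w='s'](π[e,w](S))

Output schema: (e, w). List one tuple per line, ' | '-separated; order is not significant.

Row counts bottom-up:
  S → 5
  π[e,w](S) → 5
  σ[w='s'](π[e,w](S)) → 2

== RESULT ==
e | w
4 | s
7 | s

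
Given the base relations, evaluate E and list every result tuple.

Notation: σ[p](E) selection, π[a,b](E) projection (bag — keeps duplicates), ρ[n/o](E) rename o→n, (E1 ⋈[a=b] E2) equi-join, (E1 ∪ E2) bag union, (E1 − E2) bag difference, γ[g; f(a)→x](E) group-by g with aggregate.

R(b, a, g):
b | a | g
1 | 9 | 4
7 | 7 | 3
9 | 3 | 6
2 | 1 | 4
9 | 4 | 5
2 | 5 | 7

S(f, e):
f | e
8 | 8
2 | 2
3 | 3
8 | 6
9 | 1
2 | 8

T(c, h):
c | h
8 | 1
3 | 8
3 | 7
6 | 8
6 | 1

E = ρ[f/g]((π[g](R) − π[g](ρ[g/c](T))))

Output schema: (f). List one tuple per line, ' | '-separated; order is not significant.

Row counts bottom-up:
  R → 6
  π[g](R) → 6
  T → 5
  ρ[g/c](T) → 5
  π[g](ρ[g/c](T)) → 5
  (π[g](R) − π[g](ρ[g/c](T))) → 4
  ρ[f/g]((π[g](R) − π[g](ρ[g/c](T)))) → 4

== RESULT ==
f
4
4
5
7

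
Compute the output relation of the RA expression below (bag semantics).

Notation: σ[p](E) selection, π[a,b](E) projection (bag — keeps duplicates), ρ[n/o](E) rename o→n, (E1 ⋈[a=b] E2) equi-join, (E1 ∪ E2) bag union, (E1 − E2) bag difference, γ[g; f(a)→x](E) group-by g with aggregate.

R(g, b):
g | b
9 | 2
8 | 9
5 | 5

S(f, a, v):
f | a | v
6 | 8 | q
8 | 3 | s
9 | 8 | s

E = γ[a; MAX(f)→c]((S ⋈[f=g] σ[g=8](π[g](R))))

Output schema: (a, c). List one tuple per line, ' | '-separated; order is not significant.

Subexpression sizes:
  S → 3
  R → 3
  π[g](R) → 3
  σ[g=8](π[g](R)) → 1
  (S ⋈[f=g] σ[g=8](π[g](R))) → 1
  γ[a; MAX(f)→c]((S ⋈[f=g] σ[g=8](π[g](R)))) → 1

== RESULT ==
a | c
3 | 8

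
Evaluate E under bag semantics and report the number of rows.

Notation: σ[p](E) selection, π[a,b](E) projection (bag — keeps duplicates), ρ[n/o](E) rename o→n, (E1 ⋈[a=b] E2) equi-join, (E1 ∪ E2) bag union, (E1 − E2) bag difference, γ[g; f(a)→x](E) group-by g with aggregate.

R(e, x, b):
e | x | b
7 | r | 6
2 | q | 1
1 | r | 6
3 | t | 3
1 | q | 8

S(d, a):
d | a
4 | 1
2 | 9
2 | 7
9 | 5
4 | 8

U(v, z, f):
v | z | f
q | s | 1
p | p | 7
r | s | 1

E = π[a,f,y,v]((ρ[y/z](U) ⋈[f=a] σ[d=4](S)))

Subexpression sizes:
  U → 3
  ρ[y/z](U) → 3
  S → 5
  σ[d=4](S) → 2
  (ρ[y/z](U) ⋈[f=a] σ[d=4](S)) → 2
  π[a,f,y,v]((ρ[y/z](U) ⋈[f=a] σ[d=4](S))) → 2

|E| = 2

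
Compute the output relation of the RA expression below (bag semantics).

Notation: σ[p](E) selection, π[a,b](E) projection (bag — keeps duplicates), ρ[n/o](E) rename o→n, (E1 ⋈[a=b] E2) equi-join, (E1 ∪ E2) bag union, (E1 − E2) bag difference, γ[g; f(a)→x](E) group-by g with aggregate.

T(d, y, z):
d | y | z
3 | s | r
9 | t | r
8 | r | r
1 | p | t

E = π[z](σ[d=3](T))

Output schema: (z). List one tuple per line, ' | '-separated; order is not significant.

Row counts bottom-up:
  T → 4
  σ[d=3](T) → 1
  π[z](σ[d=3](T)) → 1

== RESULT ==
z
r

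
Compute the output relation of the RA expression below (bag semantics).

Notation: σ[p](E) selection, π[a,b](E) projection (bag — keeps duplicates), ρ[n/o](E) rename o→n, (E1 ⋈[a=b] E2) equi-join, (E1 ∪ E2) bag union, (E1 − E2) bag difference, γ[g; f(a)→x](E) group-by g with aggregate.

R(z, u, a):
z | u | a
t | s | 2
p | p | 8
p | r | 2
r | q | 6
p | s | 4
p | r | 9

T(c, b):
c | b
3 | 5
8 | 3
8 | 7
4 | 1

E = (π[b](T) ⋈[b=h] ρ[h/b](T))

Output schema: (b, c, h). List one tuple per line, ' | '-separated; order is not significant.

Row counts bottom-up:
  T → 4
  π[b](T) → 4
  T → 4
  ρ[h/b](T) → 4
  (π[b](T) ⋈[b=h] ρ[h/b](T)) → 4

== RESULT ==
b | c | h
1 | 4 | 1
3 | 8 | 3
5 | 3 | 5
7 | 8 | 7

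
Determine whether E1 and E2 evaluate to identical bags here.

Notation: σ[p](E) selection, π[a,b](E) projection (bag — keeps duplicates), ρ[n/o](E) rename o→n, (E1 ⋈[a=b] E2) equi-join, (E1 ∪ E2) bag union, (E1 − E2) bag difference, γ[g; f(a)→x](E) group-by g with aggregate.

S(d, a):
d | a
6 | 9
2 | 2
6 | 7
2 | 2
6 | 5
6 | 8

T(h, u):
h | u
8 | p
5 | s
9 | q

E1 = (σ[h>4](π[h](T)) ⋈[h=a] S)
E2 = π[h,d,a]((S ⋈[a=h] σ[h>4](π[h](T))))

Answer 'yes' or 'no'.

E1 per-node cardinality:
  T → 3
  π[h](T) → 3
  σ[h>4](π[h](T)) → 3
  S → 6
  (σ[h>4](π[h](T)) ⋈[h=a] S) → 3
E2 per-node cardinality:
  S → 6
  T → 3
  π[h](T) → 3
  σ[h>4](π[h](T)) → 3
  (S ⋈[a=h] σ[h>4](π[h](T))) → 3
  π[h,d,a]((S ⋈[a=h] σ[h>4](π[h](T)))) → 3

E1 and E2 produce the same multiset:
h | d | a
5 | 6 | 5
8 | 6 | 8
9 | 6 | 9

yes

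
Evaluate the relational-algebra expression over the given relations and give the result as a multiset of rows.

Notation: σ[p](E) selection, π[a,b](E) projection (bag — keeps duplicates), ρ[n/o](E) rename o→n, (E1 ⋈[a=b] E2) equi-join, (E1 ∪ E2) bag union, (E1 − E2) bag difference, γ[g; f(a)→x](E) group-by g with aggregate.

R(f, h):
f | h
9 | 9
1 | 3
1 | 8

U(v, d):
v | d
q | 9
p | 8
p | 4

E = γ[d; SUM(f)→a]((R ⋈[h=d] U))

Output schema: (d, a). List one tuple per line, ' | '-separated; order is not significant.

Row counts bottom-up:
  R → 3
  U → 3
  (R ⋈[h=d] U) → 2
  γ[d; SUM(f)→a]((R ⋈[h=d] U)) → 2

== RESULT ==
d | a
8 | 1
9 | 9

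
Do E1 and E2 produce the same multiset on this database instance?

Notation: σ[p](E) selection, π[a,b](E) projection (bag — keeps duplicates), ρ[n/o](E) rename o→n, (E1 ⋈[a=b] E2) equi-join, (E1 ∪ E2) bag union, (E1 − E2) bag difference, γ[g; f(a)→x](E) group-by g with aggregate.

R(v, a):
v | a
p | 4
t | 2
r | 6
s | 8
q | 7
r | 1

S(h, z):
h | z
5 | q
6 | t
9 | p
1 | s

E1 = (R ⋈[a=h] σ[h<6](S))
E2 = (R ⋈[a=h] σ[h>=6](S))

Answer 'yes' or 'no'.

E1 subexpression sizes:
  R → 6
  S → 4
  σ[h<6](S) → 2
  (R ⋈[a=h] σ[h<6](S)) → 1
E2 subexpression sizes:
  R → 6
  S → 4
  σ[h>=6](S) → 2
  (R ⋈[a=h] σ[h>=6](S)) → 1

E1 result:
v | a | h | z
r | 1 | 1 | s
E2 result:
v | a | h | z
r | 6 | 6 | t
Witness: ('r', 1, 1, 's') appears 1× in E1 but 0× in E2.

no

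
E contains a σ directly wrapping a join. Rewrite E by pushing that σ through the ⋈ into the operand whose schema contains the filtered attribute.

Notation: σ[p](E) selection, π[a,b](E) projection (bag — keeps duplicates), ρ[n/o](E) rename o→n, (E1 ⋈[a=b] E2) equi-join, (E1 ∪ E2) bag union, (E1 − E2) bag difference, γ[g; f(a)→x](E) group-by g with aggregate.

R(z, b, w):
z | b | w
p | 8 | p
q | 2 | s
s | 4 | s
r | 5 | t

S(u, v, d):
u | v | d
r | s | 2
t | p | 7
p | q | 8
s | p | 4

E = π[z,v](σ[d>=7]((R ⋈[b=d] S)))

σ filters on d, owned by the right side.
E' = π[z,v]((R ⋈[b=d] σ[d>=7](S)))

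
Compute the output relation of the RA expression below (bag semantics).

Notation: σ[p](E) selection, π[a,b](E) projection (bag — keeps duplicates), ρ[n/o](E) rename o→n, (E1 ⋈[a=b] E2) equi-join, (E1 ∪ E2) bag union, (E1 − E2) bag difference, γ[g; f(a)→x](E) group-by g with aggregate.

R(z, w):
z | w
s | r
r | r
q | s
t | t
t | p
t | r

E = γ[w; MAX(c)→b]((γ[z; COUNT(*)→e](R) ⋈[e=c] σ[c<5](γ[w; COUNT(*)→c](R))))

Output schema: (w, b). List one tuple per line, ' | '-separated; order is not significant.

Per-node cardinality:
  R → 6
  γ[z; COUNT(*)→e](R) → 4
  R → 6
  γ[w; COUNT(*)→c](R) → 4
  σ[c<5](γ[w; COUNT(*)→c](R)) → 4
  (γ[z; COUNT(*)→e](R) ⋈[e=c] σ[c<5](γ[w; COUNT(*)→c](R))) → 10
  γ[w; MAX(c)→b]((γ[z; COUNT(*)→e](R) ⋈[e=c] σ[c<5](γ[w; COUNT(*)→c](R)))) → 4

== RESULT ==
w | b
p | 1
r | 3
s | 1
t | 1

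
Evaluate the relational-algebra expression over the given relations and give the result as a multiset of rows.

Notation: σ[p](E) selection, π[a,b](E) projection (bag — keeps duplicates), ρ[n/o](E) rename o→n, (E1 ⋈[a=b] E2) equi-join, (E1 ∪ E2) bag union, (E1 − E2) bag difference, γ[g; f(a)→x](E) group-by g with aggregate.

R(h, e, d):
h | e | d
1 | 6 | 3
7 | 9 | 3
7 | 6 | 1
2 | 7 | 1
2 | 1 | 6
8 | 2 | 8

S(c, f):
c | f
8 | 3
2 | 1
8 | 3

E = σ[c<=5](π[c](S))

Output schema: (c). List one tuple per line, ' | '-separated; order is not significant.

Per-node cardinality:
  S → 3
  π[c](S) → 3
  σ[c<=5](π[c](S)) → 1

== RESULT ==
c
2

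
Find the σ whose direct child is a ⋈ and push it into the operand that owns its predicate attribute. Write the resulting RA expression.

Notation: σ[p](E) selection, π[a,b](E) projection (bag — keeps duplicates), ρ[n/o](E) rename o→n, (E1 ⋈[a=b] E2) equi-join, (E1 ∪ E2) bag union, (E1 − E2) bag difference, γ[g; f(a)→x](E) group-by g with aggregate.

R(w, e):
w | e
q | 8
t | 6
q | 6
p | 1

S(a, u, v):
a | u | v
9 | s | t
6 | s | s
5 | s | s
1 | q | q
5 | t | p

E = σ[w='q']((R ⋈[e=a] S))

σ filters on w, owned by the left side.
E' = (σ[w='q'](R) ⋈[e=a] S)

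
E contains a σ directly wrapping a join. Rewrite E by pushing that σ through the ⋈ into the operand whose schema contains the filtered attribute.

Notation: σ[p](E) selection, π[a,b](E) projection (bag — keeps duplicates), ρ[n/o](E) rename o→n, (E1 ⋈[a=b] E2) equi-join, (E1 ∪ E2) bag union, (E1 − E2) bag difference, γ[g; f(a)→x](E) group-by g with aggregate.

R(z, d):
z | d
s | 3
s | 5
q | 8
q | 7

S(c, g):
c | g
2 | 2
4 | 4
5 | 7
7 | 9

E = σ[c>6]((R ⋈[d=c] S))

σ filters on c, owned by the right side.
E' = (R ⋈[d=c] σ[c>6](S))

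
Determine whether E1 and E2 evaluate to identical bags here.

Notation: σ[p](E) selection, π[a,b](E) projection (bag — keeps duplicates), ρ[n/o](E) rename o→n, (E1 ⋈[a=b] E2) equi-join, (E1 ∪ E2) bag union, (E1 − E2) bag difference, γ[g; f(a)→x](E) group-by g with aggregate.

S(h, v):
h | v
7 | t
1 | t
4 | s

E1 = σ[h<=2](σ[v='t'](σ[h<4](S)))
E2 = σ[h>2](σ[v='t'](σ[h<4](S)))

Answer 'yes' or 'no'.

E1 subexpression sizes:
  S → 3
  σ[h<4](S) → 1
  σ[v='t'](σ[h<4](S)) → 1
  σ[h<=2](σ[v='t'](σ[h<4](S))) → 1
E2 subexpression sizes:
  S → 3
  σ[h<4](S) → 1
  σ[v='t'](σ[h<4](S)) → 1
  σ[h>2](σ[v='t'](σ[h<4](S))) → 0

E1 result:
h | v
1 | t
E2 result:
h | v
(0 rows)
Witness: (1, 't') appears 1× in E1 but 0× in E2.

no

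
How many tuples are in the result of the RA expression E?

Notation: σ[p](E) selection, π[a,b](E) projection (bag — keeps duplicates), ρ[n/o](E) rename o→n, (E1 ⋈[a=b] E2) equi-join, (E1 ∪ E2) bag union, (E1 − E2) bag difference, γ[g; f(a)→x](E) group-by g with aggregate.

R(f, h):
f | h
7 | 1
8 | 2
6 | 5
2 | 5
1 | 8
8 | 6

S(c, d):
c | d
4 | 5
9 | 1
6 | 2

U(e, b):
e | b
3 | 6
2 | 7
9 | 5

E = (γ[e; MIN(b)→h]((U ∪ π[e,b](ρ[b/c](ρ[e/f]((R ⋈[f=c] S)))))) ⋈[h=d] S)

Per-node cardinality:
  U → 3
  R → 6
  S → 3
  (R ⋈[f=c] S) → 1
  ρ[e/f]((R ⋈[f=c] S)) → 1
  ρ[b/c](ρ[e/f]((R ⋈[f=c] S))) → 1
  π[e,b](ρ[b/c](ρ[e/f]((R ⋈[f=c] S)))) → 1
  (U ∪ π[e,b](ρ[b/c](ρ[e/f]((R ⋈[f=c] S))))) → 4
  γ[e; MIN(b)→h]((U ∪ π[e,b](ρ[b/c](ρ[e/f]((R ⋈[f=c] S)))))) → 4
  S → 3
  (γ[e; MIN(b)→h]((U ∪ π[e,b](ρ[b/c](ρ[e/f]((R ⋈[f=c] S)))))) ⋈[h=d] S) → 1

|E| = 1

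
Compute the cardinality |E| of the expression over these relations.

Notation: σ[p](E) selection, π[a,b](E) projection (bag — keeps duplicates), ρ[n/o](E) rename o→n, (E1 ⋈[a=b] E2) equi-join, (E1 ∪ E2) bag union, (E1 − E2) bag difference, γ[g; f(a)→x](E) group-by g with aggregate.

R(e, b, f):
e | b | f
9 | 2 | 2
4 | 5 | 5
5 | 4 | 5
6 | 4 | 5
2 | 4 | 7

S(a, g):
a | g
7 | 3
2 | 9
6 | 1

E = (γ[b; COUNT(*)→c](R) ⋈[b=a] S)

Per-node cardinality:
  R → 5
  γ[b; COUNT(*)→c](R) → 3
  S → 3
  (γ[b; COUNT(*)→c](R) ⋈[b=a] S) → 1

|E| = 1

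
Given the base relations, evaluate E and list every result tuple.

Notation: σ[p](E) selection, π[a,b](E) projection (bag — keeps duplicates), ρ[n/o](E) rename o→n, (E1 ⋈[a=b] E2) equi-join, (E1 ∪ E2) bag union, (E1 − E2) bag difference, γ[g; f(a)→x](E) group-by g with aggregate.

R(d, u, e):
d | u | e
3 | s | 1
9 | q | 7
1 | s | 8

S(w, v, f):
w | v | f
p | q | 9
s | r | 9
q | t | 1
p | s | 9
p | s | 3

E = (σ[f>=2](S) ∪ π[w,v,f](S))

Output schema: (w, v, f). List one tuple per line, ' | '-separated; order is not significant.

Row counts bottom-up:
  S → 5
  σ[f>=2](S) → 4
  S → 5
  π[w,v,f](S) → 5
  (σ[f>=2](S) ∪ π[w,v,f](S)) → 9

== RESULT ==
w | v | f
p | q | 9
p | q | 9
p | s | 3
p | s | 3
p | s | 9
p | s | 9
q | t | 1
s | r | 9
s | r | 9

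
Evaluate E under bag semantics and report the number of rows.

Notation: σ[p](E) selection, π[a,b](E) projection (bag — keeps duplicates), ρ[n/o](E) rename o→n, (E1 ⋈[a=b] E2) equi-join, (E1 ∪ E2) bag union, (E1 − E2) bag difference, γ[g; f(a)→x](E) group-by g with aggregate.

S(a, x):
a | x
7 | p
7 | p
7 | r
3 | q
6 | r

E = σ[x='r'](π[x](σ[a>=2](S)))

Row counts bottom-up:
  S → 5
  σ[a>=2](S) → 5
  π[x](σ[a>=2](S)) → 5
  σ[x='r'](π[x](σ[a>=2](S))) → 2

|E| = 2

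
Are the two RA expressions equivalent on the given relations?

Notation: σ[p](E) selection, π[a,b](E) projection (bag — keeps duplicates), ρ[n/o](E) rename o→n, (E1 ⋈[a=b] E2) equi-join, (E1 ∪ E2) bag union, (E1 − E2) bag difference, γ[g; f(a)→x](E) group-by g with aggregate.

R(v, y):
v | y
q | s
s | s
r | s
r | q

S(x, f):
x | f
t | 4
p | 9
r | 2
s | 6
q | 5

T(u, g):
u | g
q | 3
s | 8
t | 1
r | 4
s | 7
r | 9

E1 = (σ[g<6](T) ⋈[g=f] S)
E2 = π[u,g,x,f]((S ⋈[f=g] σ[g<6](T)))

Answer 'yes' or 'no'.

E1 row counts bottom-up:
  T → 6
  σ[g<6](T) → 3
  S → 5
  (σ[g<6](T) ⋈[g=f] S) → 1
E2 row counts bottom-up:
  S → 5
  T → 6
  σ[g<6](T) → 3
  (S ⋈[f=g] σ[g<6](T)) → 1
  π[u,g,x,f]((S ⋈[f=g] σ[g<6](T))) → 1

E1 and E2 produce the same multiset:
u | g | x | f
r | 4 | t | 4

yes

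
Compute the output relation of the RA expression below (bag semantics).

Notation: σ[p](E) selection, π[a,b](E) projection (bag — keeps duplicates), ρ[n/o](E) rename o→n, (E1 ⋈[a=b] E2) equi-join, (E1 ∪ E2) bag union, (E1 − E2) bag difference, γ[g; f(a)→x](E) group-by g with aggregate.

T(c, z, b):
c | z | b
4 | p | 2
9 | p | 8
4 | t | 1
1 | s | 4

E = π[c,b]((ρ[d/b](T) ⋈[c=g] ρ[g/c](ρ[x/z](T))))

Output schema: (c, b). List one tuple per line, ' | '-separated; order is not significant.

Per-node cardinality:
  T → 4
  ρ[d/b](T) → 4
  T → 4
  ρ[x/z](T) → 4
  ρ[g/c](ρ[x/z](T)) → 4
  (ρ[d/b](T) ⋈[c=g] ρ[g/c](ρ[x/z](T))) → 6
  π[c,b]((ρ[d/b](T) ⋈[c=g] ρ[g/c](ρ[x/z](T)))) → 6

== RESULT ==
c | b
1 | 4
4 | 1
4 | 1
4 | 2
4 | 2
9 | 8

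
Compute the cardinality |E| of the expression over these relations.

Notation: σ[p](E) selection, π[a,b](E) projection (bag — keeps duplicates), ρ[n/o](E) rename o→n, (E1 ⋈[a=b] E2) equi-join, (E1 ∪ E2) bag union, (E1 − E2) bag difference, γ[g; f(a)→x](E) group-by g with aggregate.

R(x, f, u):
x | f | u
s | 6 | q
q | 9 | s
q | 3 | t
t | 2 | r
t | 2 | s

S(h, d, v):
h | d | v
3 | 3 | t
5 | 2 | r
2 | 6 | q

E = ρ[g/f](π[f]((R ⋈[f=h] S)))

Per-node cardinality:
  R → 5
  S → 3
  (R ⋈[f=h] S) → 3
  π[f]((R ⋈[f=h] S)) → 3
  ρ[g/f](π[f]((R ⋈[f=h] S))) → 3

|E| = 3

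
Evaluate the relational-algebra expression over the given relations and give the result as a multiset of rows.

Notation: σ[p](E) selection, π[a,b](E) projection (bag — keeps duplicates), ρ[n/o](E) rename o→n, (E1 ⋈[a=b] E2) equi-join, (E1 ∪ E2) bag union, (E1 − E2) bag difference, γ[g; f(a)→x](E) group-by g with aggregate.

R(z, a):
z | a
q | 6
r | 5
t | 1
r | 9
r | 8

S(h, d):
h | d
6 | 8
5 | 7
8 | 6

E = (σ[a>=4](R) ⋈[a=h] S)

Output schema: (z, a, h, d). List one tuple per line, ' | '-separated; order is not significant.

Stepwise |·|:
  R → 5
  σ[a>=4](R) → 4
  S → 3
  (σ[a>=4](R) ⋈[a=h] S) → 3

== RESULT ==
z | a | h | d
q | 6 | 6 | 8
r | 5 | 5 | 7
r | 8 | 8 | 6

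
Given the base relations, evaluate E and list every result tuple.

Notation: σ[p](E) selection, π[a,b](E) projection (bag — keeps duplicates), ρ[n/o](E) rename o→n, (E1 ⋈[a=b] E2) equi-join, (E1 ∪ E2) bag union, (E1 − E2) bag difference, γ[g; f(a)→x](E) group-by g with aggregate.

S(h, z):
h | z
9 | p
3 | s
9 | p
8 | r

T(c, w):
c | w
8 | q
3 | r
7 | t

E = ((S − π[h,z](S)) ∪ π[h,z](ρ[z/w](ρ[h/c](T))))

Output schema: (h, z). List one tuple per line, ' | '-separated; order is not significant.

Subexpression sizes:
  S → 4
  S → 4
  π[h,z](S) → 4
  (S − π[h,z](S)) → 0
  T → 3
  ρ[h/c](T) → 3
  ρ[z/w](ρ[h/c](T)) → 3
  π[h,z](ρ[z/w](ρ[h/c](T))) → 3
  ((S − π[h,z](S)) ∪ π[h,z](ρ[z/w](ρ[h/c](T)))) → 3

== RESULT ==
h | z
3 | r
7 | t
8 | q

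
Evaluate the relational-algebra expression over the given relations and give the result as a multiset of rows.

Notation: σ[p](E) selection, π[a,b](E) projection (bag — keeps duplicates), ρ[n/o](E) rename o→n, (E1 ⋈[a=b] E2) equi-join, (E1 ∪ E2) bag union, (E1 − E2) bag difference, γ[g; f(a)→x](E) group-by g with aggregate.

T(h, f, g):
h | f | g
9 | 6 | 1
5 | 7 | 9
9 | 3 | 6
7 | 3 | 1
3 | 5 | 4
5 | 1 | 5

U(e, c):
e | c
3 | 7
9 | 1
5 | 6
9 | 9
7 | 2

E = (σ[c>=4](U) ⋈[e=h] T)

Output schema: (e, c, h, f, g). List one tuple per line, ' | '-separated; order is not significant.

Row counts bottom-up:
  U → 5
  σ[c>=4](U) → 3
  T → 6
  (σ[c>=4](U) ⋈[e=h] T) → 5

== RESULT ==
e | c | h | f | g
3 | 7 | 3 | 5 | 4
5 | 6 | 5 | 1 | 5
5 | 6 | 5 | 7 | 9
9 | 9 | 9 | 3 | 6
9 | 9 | 9 | 6 | 1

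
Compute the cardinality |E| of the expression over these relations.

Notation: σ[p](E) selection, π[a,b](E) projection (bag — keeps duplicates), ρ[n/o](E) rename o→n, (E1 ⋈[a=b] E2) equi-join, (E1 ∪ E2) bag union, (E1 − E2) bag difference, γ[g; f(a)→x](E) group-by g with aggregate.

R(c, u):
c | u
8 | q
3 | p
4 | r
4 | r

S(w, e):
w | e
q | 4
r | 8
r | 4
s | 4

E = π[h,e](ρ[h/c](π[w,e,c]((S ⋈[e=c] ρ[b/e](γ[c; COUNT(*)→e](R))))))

Per-node cardinality:
  S → 4
  R → 4
  γ[c; COUNT(*)→e](R) → 3
  ρ[b/e](γ[c; COUNT(*)→e](R)) → 3
  (S ⋈[e=c] ρ[b/e](γ[c; COUNT(*)→e](R))) → 4
  π[w,e,c]((S ⋈[e=c] ρ[b/e](γ[c; COUNT(*)→e](R)))) → 4
  ρ[h/c](π[w,e,c]((S ⋈[e=c] ρ[b/e](γ[c; COUNT(*)→e](R))))) → 4
  π[h,e](ρ[h/c](π[w,e,c]((S ⋈[e=c] ρ[b/e](γ[c; COUNT(*)→e](R)))))) → 4

|E| = 4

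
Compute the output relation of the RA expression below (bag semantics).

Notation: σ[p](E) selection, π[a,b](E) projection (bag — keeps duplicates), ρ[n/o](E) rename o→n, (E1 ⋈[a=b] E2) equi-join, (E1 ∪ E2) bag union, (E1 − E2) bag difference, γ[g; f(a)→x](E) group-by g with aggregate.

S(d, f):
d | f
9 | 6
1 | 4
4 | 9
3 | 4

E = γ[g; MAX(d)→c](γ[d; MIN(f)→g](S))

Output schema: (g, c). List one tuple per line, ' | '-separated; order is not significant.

Stepwise |·|:
  S → 4
  γ[d; MIN(f)→g](S) → 4
  γ[g; MAX(d)→c](γ[d; MIN(f)→g](S)) → 3

== RESULT ==
g | c
4 | 3
6 | 9
9 | 4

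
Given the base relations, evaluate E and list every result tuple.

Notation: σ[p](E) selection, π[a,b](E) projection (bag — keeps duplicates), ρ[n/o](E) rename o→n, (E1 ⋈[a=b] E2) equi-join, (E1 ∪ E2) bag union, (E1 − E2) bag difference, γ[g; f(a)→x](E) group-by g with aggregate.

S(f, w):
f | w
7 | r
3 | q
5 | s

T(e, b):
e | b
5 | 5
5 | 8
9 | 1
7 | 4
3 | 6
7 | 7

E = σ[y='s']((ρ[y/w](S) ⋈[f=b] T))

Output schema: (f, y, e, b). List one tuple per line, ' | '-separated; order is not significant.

Stepwise |·|:
  S → 3
  ρ[y/w](S) → 3
  T → 6
  (ρ[y/w](S) ⋈[f=b] T) → 2
  σ[y='s']((ρ[y/w](S) ⋈[f=b] T)) → 1

== RESULT ==
f | y | e | b
5 | s | 5 | 5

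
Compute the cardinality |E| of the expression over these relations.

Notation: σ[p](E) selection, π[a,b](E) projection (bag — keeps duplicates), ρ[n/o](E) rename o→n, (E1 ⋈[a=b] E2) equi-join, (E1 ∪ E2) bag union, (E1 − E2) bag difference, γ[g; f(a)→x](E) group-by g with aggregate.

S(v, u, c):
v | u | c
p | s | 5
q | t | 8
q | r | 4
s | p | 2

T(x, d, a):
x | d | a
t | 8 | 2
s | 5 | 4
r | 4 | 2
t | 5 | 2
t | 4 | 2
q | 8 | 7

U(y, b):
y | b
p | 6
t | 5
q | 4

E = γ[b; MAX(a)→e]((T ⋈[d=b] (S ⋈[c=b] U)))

Row counts bottom-up:
  T → 6
  S → 4
  U → 3
  (S ⋈[c=b] U) → 2
  (T ⋈[d=b] (S ⋈[c=b] U)) → 4
  γ[b; MAX(a)→e]((T ⋈[d=b] (S ⋈[c=b] U))) → 2

|E| = 2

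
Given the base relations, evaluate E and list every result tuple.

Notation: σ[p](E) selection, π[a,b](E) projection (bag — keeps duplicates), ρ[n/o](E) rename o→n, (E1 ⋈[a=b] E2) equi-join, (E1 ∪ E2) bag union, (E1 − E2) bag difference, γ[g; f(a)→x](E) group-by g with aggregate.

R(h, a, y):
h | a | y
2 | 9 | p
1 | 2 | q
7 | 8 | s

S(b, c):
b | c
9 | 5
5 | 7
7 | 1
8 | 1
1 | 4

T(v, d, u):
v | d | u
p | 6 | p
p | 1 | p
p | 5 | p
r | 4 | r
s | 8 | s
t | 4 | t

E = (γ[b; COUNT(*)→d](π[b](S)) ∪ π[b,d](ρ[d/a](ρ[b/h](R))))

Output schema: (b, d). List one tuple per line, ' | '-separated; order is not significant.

Row counts bottom-up:
  S → 5
  π[b](S) → 5
  γ[b; COUNT(*)→d](π[b](S)) → 5
  R → 3
  ρ[b/h](R) → 3
  ρ[d/a](ρ[b/h](R)) → 3
  π[b,d](ρ[d/a](ρ[b/h](R))) → 3
  (γ[b; COUNT(*)→d](π[b](S)) ∪ π[b,d](ρ[d/a](ρ[b/h](R)))) → 8

== RESULT ==
b | d
1 | 1
1 | 2
2 | 9
5 | 1
7 | 1
7 | 8
8 | 1
9 | 1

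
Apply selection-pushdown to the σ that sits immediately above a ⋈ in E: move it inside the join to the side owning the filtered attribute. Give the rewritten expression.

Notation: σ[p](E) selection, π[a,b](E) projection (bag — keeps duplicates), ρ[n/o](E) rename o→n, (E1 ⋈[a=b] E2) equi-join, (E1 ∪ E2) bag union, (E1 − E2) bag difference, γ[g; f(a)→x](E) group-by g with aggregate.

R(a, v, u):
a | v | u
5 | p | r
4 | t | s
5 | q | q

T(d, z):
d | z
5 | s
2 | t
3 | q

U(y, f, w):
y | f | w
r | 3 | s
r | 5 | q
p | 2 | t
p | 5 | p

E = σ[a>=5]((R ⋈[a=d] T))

σ filters on a, owned by the left side.
E' = (σ[a>=5](R) ⋈[a=d] T)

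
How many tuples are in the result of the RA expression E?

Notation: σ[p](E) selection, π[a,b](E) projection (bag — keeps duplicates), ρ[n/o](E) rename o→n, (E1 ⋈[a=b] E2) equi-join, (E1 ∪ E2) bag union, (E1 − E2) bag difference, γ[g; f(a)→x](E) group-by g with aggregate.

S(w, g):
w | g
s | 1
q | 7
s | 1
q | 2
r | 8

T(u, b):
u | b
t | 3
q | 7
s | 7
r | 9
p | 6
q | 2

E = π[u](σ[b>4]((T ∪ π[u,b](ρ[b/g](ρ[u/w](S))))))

Per-node cardinality:
  T → 6
  S → 5
  ρ[u/w](S) → 5
  ρ[b/g](ρ[u/w](S)) → 5
  π[u,b](ρ[b/g](ρ[u/w](S))) → 5
  (T ∪ π[u,b](ρ[b/g](ρ[u/w](S)))) → 11
  σ[b>4]((T ∪ π[u,b](ρ[b/g](ρ[u/w](S))))) → 6
  π[u](σ[b>4]((T ∪ π[u,b](ρ[b/g](ρ[u/w](S)))))) → 6

|E| = 6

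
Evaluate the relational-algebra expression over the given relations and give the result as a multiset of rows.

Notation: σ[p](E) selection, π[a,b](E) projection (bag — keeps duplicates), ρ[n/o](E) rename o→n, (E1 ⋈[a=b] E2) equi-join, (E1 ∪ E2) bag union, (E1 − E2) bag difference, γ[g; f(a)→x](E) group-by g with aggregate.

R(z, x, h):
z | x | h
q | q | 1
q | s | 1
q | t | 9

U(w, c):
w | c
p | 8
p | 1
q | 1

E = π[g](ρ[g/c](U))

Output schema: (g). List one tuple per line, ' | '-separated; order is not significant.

Per-node cardinality:
  U → 3
  ρ[g/c](U) → 3
  π[g](ρ[g/c](U)) → 3

== RESULT ==
g
1
1
8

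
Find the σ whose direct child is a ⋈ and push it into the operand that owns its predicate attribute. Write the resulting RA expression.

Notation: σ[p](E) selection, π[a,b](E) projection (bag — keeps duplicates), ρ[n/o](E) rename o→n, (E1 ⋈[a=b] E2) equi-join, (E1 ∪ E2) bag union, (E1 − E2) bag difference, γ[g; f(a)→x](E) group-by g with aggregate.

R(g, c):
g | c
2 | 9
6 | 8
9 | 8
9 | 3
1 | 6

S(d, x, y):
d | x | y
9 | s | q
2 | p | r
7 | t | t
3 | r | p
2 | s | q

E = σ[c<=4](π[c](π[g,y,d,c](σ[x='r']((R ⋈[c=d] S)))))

σ filters on x, owned by the right side.
E' = σ[c<=4](π[c](π[g,y,d,c]((R ⋈[c=d] σ[x='r'](S)))))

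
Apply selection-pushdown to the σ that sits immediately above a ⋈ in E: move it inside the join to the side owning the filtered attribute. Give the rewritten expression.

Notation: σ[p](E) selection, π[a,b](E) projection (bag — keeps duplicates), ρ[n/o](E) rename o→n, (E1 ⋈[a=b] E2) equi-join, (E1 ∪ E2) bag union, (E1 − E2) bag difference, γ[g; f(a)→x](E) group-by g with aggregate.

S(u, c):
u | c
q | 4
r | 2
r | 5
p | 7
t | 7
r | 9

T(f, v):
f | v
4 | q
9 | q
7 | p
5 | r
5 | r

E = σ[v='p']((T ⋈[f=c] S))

σ filters on v, owned by the left side.
E' = (σ[v='p'](T) ⋈[f=c] S)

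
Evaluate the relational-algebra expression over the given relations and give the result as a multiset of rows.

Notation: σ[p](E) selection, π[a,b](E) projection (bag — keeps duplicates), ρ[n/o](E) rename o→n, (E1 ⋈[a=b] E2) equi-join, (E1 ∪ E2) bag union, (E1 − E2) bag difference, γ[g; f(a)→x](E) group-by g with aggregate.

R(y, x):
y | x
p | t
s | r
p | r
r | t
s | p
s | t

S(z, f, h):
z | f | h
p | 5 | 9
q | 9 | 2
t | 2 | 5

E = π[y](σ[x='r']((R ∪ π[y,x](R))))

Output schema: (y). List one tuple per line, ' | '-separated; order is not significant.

Subexpression sizes:
  R → 6
  R → 6
  π[y,x](R) → 6
  (R ∪ π[y,x](R)) → 12
  σ[x='r']((R ∪ π[y,x](R))) → 4
  π[y](σ[x='r']((R ∪ π[y,x](R)))) → 4

== RESULT ==
y
p
p
s
s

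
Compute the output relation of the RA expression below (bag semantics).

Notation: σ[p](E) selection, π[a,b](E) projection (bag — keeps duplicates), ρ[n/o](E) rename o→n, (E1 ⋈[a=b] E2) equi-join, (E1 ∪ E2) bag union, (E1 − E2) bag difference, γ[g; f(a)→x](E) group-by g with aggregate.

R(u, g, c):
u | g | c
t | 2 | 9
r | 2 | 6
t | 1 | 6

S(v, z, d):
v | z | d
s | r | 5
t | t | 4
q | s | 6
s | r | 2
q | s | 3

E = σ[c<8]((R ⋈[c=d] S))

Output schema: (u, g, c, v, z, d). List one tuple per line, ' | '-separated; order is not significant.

Stepwise |·|:
  R → 3
  S → 5
  (R ⋈[c=d] S) → 2
  σ[c<8]((R ⋈[c=d] S)) → 2

== RESULT ==
u | g | c | v | z | d
r | 2 | 6 | q | s | 6
t | 1 | 6 | q | s | 6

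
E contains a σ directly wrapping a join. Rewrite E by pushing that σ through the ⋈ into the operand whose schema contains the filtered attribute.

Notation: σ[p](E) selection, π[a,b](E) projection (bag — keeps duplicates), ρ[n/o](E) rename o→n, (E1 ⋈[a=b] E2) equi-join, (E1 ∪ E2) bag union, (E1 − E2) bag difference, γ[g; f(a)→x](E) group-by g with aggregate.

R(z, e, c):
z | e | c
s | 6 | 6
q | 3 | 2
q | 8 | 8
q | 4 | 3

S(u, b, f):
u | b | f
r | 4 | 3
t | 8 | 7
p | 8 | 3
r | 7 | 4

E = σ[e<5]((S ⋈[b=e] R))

σ filters on e, owned by the right side.
E' = (S ⋈[b=e] σ[e<5](R))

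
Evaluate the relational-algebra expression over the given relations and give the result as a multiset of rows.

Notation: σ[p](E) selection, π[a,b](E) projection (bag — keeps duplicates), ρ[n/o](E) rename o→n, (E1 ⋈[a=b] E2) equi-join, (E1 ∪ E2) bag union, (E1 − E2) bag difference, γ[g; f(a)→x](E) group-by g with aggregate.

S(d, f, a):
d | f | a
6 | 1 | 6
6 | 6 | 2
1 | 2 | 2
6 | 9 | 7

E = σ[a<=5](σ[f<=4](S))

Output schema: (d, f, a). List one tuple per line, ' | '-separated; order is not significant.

Per-node cardinality:
  S → 4
  σ[f<=4](S) → 2
  σ[a<=5](σ[f<=4](S)) → 1

== RESULT ==
d | f | a
1 | 2 | 2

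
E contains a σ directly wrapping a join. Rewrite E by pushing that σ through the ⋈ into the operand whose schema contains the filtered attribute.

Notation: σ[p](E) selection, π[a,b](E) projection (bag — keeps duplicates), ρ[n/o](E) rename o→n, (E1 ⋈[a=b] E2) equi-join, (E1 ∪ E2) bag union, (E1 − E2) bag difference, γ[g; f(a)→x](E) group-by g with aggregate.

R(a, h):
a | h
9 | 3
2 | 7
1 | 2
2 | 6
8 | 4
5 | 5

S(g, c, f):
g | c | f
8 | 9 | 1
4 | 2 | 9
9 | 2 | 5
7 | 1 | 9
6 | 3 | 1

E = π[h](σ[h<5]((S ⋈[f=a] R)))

σ filters on h, owned by the right side.
E' = π[h]((S ⋈[f=a] σ[h<5](R)))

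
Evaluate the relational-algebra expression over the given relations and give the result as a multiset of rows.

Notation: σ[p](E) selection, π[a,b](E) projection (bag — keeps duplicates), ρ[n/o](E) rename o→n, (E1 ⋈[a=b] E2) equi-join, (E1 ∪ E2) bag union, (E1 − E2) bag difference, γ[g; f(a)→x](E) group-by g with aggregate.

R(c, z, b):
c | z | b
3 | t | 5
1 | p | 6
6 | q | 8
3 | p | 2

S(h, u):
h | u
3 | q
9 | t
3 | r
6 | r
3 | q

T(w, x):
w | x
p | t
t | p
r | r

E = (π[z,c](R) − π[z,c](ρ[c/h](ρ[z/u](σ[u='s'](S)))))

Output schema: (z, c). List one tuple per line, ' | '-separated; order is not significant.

Row counts bottom-up:
  R → 4
  π[z,c](R) → 4
  S → 5
  σ[u='s'](S) → 0
  ρ[z/u](σ[u='s'](S)) → 0
  ρ[c/h](ρ[z/u](σ[u='s'](S))) → 0
  π[z,c](ρ[c/h](ρ[z/u](σ[u='s'](S)))) → 0
  (π[z,c](R) − π[z,c](ρ[c/h](ρ[z/u](σ[u='s'](S))))) → 4

== RESULT ==
z | c
p | 1
p | 3
q | 6
t | 3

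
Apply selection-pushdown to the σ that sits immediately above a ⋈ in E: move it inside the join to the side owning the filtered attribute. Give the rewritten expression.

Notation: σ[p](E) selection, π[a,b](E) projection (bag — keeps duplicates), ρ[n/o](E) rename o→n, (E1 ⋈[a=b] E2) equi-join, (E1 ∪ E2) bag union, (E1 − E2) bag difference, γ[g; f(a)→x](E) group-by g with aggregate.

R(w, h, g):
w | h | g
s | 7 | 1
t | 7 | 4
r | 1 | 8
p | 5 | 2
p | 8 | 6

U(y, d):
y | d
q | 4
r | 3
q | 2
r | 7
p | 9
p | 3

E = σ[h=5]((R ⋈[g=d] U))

σ filters on h, owned by the left side.
E' = (σ[h=5](R) ⋈[g=d] U)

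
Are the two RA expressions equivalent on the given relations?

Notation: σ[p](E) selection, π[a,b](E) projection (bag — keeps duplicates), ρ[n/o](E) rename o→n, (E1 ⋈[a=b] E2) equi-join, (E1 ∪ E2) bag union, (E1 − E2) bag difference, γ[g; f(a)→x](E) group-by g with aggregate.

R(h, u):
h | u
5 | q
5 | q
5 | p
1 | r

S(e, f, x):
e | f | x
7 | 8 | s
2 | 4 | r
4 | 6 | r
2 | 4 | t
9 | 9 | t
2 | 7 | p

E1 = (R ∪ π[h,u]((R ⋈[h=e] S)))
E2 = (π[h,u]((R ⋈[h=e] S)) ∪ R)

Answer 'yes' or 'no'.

E1 row counts bottom-up:
  R → 4
  R → 4
  S → 6
  (R ⋈[h=e] S) → 0
  π[h,u]((R ⋈[h=e] S)) → 0
  (R ∪ π[h,u]((R ⋈[h=e] S))) → 4
E2 row counts bottom-up:
  R → 4
  S → 6
  (R ⋈[h=e] S) → 0
  π[h,u]((R ⋈[h=e] S)) → 0
  R → 4
  (π[h,u]((R ⋈[h=e] S)) ∪ R) → 4

E1 and E2 produce the same multiset:
h | u
1 | r
5 | p
5 | q
5 | q

yes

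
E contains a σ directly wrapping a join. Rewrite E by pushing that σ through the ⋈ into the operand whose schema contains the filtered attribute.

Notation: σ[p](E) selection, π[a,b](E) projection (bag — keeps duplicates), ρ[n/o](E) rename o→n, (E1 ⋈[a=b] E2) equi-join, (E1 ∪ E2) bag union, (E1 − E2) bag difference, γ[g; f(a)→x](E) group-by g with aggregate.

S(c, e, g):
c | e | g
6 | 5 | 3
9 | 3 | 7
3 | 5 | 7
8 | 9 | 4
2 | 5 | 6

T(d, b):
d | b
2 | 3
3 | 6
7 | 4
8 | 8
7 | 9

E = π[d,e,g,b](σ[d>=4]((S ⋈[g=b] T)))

σ filters on d, owned by the right side.
E' = π[d,e,g,b]((S ⋈[g=b] σ[d>=4](T)))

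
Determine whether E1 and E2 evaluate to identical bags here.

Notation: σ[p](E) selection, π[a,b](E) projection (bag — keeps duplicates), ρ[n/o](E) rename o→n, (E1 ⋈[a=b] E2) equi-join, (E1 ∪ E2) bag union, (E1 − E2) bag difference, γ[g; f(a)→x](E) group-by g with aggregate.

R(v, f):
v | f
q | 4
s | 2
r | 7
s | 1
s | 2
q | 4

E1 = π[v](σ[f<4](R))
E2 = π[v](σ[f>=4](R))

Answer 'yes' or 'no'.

E1 per-node cardinality:
  R → 6
  σ[f<4](R) → 3
  π[v](σ[f<4](R)) → 3
E2 per-node cardinality:
  R → 6
  σ[f>=4](R) → 3
  π[v](σ[f>=4](R)) → 3

E1 result:
v
s
s
s
E2 result:
v
q
q
r
Witness: ('q',) appears 0× in E1 but 2× in E2.

no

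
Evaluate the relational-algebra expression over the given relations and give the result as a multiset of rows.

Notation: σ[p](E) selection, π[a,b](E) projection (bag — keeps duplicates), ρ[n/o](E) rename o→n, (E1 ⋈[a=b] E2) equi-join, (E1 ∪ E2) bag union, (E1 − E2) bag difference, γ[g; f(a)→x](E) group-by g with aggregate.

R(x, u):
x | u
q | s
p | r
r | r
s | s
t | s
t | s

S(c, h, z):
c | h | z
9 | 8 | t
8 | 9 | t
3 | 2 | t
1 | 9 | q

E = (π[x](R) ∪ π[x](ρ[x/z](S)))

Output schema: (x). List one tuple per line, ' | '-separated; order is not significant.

Stepwise |·|:
  R → 6
  π[x](R) → 6
  S → 4
  ρ[x/z](S) → 4
  π[x](ρ[x/z](S)) → 4
  (π[x](R) ∪ π[x](ρ[x/z](S))) → 10

== RESULT ==
x
p
q
q
r
s
t
t
t
t
t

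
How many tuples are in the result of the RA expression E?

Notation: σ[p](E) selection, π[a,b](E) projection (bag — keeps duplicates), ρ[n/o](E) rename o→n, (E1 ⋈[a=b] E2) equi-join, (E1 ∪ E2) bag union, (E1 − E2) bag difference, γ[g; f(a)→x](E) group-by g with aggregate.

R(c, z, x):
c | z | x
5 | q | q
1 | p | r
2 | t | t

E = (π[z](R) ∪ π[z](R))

Row counts bottom-up:
  R → 3
  π[z](R) → 3
  R → 3
  π[z](R) → 3
  (π[z](R) ∪ π[z](R)) → 6

|E| = 6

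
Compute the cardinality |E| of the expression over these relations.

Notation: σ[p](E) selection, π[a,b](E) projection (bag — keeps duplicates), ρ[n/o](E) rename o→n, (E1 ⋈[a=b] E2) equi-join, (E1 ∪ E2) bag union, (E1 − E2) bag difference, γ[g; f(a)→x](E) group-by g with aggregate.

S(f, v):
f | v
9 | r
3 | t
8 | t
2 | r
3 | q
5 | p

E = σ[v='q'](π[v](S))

Row counts bottom-up:
  S → 6
  π[v](S) → 6
  σ[v='q'](π[v](S)) → 1

|E| = 1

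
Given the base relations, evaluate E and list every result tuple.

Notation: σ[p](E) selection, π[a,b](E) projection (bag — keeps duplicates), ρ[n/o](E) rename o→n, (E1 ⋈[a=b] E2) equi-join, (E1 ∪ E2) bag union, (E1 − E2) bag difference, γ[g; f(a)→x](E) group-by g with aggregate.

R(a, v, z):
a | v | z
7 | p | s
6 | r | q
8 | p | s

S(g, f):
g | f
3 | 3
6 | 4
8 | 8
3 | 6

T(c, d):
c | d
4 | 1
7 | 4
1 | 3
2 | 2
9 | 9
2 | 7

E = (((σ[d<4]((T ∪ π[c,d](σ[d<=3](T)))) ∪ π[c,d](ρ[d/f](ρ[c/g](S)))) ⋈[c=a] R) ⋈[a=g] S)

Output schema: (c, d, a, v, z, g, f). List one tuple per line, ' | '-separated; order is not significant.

Subexpression sizes:
  T → 6
  T → 6
  σ[d<=3](T) → 3
  π[c,d](σ[d<=3](T)) → 3
  (T ∪ π[c,d](σ[d<=3](T))) → 9
  σ[d<4]((T ∪ π[c,d](σ[d<=3](T)))) → 6
  S → 4
  ρ[c/g](S) → 4
  ρ[d/f](ρ[c/g](S)) → 4
  π[c,d](ρ[d/f](ρ[c/g](S))) → 4
  (σ[d<4]((T ∪ π[c,d](σ[d<=3](T)))) ∪ π[c,d](ρ[d/f](ρ[c/g](S)))) → 10
  R → 3
  ((σ[d<4]((T ∪ π[c,d](σ[d<=3](T)))) ∪ π[c,d](ρ[d/f](ρ[c/g](S)))) ⋈[c=a] R) → 2
  S → 4
  (((σ[d<4]((T ∪ π[c,d](σ[d<=3](T)))) ∪ π[c,d](ρ[d/f](ρ[c/g](S)))) ⋈[c=a] R) ⋈[a=g] S) → 2

== RESULT ==
c | d | a | v | z | g | f
6 | 4 | 6 | r | q | 6 | 4
8 | 8 | 8 | p | s | 8 | 8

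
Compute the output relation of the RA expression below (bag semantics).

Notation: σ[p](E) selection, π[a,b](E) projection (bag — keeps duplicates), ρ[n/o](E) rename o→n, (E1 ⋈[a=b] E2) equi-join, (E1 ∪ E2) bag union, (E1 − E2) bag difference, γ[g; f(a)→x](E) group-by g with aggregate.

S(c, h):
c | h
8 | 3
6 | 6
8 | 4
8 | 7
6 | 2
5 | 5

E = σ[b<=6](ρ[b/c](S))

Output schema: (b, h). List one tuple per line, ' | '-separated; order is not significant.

Stepwise |·|:
  S → 6
  ρ[b/c](S) → 6
  σ[b<=6](ρ[b/c](S)) → 3

== RESULT ==
b | h
5 | 5
6 | 2
6 | 6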